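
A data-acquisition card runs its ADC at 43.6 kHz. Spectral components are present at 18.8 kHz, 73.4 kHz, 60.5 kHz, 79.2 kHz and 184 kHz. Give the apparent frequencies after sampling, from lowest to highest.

8 kHz, 9.6 kHz, 13.8 kHz, 16.9 kHz, 18.8 kHz

fs/2 = 21.8 kHz.
18.8 kHz ≤ fs/2 = 21.8 kHz, passes unchanged.
73.4 kHz mod fs = 29.8 kHz.
29.8 kHz > fs/2 = 21.8 kHz, folds to fs − 29.8 kHz = 13.8 kHz.
60.5 kHz mod fs = 16.9 kHz.
16.9 kHz ≤ fs/2 = 21.8 kHz, appears at 16.9 kHz.
79.2 kHz mod fs = 35.6 kHz.
35.6 kHz > fs/2 = 21.8 kHz, folds to fs − 35.6 kHz = 8 kHz.
184 kHz mod fs = 9.6 kHz.
9.6 kHz ≤ fs/2 = 21.8 kHz, appears at 9.6 kHz.
Distinct values: {8 kHz, 9.6 kHz, 13.8 kHz, 16.9 kHz, 18.8 kHz}.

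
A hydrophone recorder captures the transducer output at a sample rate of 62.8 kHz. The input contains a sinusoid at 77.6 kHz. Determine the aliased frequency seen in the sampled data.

14.8 kHz

77.6 kHz mod fs = 14.8 kHz.
14.8 kHz ≤ fs/2 = 31.4 kHz, appears at 14.8 kHz.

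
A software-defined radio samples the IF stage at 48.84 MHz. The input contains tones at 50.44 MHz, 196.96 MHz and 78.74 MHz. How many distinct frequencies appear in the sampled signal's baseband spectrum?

fs/2 = 24.42 MHz.
50.44 MHz mod fs = 1.6 MHz.
1.6 MHz ≤ fs/2 = 24.42 MHz, appears at 1.6 MHz.
196.96 MHz mod fs = 1.6 MHz.
1.6 MHz ≤ fs/2 = 24.42 MHz, appears at 1.6 MHz.
78.74 MHz mod fs = 29.9 MHz.
29.9 MHz > fs/2 = 24.42 MHz, folds to fs − 29.9 MHz = 18.94 MHz.
Distinct values: {1.6 MHz, 18.94 MHz} → 2.

2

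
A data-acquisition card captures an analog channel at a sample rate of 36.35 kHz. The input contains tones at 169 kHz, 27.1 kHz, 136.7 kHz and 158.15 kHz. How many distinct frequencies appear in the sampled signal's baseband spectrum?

3

fs/2 = 18.175 kHz.
169 kHz mod fs = 23.6 kHz.
23.6 kHz > fs/2 = 18.175 kHz, folds to fs − 23.6 kHz = 12.75 kHz.
27.1 kHz > fs/2 = 18.175 kHz, folds to fs − 27.1 kHz = 9.25 kHz.
136.7 kHz mod fs = 27.65 kHz.
27.65 kHz > fs/2 = 18.175 kHz, folds to fs − 27.65 kHz = 8.7 kHz.
158.15 kHz mod fs = 12.75 kHz.
12.75 kHz ≤ fs/2 = 18.175 kHz, appears at 12.75 kHz.
Distinct values: {8.7 kHz, 9.25 kHz, 12.75 kHz} → 3.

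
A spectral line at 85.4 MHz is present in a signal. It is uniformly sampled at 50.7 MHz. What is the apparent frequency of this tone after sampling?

16 MHz

85.4 MHz mod fs = 34.7 MHz.
34.7 MHz > fs/2 = 25.35 MHz, folds to fs − 34.7 MHz = 16 MHz.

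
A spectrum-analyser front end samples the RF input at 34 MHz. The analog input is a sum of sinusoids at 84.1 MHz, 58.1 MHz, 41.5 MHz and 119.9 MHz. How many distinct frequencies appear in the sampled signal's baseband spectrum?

fs/2 = 17 MHz.
84.1 MHz mod fs = 16.1 MHz.
16.1 MHz ≤ fs/2 = 17 MHz, appears at 16.1 MHz.
58.1 MHz mod fs = 24.1 MHz.
24.1 MHz > fs/2 = 17 MHz, folds to fs − 24.1 MHz = 9.9 MHz.
41.5 MHz mod fs = 7.5 MHz.
7.5 MHz ≤ fs/2 = 17 MHz, appears at 7.5 MHz.
119.9 MHz mod fs = 17.9 MHz.
17.9 MHz > fs/2 = 17 MHz, folds to fs − 17.9 MHz = 16.1 MHz.
Distinct values: {7.5 MHz, 9.9 MHz, 16.1 MHz} → 3.

3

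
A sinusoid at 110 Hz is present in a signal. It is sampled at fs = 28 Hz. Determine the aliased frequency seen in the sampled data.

110 Hz mod fs = 26 Hz.
26 Hz > fs/2 = 14 Hz, folds to fs − 26 Hz = 2 Hz.

2 Hz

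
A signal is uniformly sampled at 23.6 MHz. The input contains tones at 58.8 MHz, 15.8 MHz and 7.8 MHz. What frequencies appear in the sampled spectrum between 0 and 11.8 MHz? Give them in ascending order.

fs/2 = 11.8 MHz.
58.8 MHz mod fs = 11.6 MHz.
11.6 MHz ≤ fs/2 = 11.8 MHz, appears at 11.6 MHz.
15.8 MHz > fs/2 = 11.8 MHz, folds to fs − 15.8 MHz = 7.8 MHz.
7.8 MHz ≤ fs/2 = 11.8 MHz, passes unchanged.
Distinct values: {7.8 MHz, 11.6 MHz}.

7.8 MHz, 11.6 MHz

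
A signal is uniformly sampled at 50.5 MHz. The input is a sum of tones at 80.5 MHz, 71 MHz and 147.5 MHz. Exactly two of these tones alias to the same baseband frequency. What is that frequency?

20.5 MHz

fs/2 = 25.25 MHz.
80.5 MHz mod fs = 30 MHz.
30 MHz > fs/2 = 25.25 MHz, folds to fs − 30 MHz = 20.5 MHz.
71 MHz mod fs = 20.5 MHz.
20.5 MHz ≤ fs/2 = 25.25 MHz, appears at 20.5 MHz.
147.5 MHz mod fs = 46.5 MHz.
46.5 MHz > fs/2 = 25.25 MHz, folds to fs − 46.5 MHz = 4 MHz.
71 MHz and 80.5 MHz both map to 20.5 MHz.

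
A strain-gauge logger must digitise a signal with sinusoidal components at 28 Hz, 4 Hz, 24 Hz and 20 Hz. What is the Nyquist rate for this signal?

Highest-frequency component: 28 Hz.
Nyquist rate = 2 × 28 Hz = 56 Hz.

56 Hz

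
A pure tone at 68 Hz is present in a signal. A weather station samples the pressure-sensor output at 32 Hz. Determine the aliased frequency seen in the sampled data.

4 Hz

68 Hz mod fs = 4 Hz.
4 Hz ≤ fs/2 = 16 Hz, appears at 4 Hz.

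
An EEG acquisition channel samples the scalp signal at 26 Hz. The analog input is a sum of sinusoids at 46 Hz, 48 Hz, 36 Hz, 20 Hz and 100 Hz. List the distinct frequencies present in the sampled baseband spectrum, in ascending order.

fs/2 = 13 Hz.
46 Hz mod fs = 20 Hz.
20 Hz > fs/2 = 13 Hz, folds to fs − 20 Hz = 6 Hz.
48 Hz mod fs = 22 Hz.
22 Hz > fs/2 = 13 Hz, folds to fs − 22 Hz = 4 Hz.
36 Hz mod fs = 10 Hz.
10 Hz ≤ fs/2 = 13 Hz, appears at 10 Hz.
20 Hz > fs/2 = 13 Hz, folds to fs − 20 Hz = 6 Hz.
100 Hz mod fs = 22 Hz.
22 Hz > fs/2 = 13 Hz, folds to fs − 22 Hz = 4 Hz.
Distinct values: {4 Hz, 6 Hz, 10 Hz}.

4 Hz, 6 Hz, 10 Hz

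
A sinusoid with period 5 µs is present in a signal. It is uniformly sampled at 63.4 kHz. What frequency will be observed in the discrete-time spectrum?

9.8 kHz

T = 5 µs → f = 1/T = 200 kHz.
200 kHz mod fs = 9.8 kHz.
9.8 kHz ≤ fs/2 = 31.7 kHz, appears at 9.8 kHz.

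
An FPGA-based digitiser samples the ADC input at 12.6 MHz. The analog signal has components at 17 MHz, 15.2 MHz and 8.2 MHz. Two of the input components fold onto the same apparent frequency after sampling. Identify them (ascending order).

8.2 MHz, 17 MHz

fs/2 = 6.3 MHz.
17 MHz mod fs = 4.4 MHz.
4.4 MHz ≤ fs/2 = 6.3 MHz, appears at 4.4 MHz.
15.2 MHz mod fs = 2.6 MHz.
2.6 MHz ≤ fs/2 = 6.3 MHz, appears at 2.6 MHz.
8.2 MHz > fs/2 = 6.3 MHz, folds to fs − 8.2 MHz = 4.4 MHz.
8.2 MHz and 17 MHz both map to 4.4 MHz.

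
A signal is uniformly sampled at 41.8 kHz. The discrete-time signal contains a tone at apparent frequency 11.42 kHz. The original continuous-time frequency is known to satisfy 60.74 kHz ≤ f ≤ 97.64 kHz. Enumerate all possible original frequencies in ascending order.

72.18 kHz, 95.02 kHz

Frequencies that alias to 11.42 kHz are k·fs ± 11.42 kHz for integer k ≥ 0.
k=0: 11.42 kHz.
k=1: 30.38 kHz, 53.22 kHz.
k=2: 72.18 kHz, 95.02 kHz.
k=3: 113.98 kHz, 136.82 kHz.
Within [60.74 kHz, 97.64 kHz]: 72.18 kHz, 95.02 kHz.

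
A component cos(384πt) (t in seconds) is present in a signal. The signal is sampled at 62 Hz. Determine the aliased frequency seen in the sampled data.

ω = 384π rad/s → f = ω/(2π) = 192 Hz.
192 Hz mod fs = 6 Hz.
6 Hz ≤ fs/2 = 31 Hz, appears at 6 Hz.

6 Hz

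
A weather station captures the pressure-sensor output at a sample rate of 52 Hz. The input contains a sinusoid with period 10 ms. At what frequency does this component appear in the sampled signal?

T = 10 ms → f = 1/T = 100 Hz.
100 Hz mod fs = 48 Hz.
48 Hz > fs/2 = 26 Hz, folds to fs − 48 Hz = 4 Hz.

4 Hz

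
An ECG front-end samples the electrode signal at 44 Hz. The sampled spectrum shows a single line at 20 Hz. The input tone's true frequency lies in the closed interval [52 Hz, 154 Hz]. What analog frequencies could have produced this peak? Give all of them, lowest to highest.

Frequencies that alias to 20 Hz are k·fs ± 20 Hz for integer k ≥ 0.
k=0: 20 Hz.
k=1: 24 Hz, 64 Hz.
k=2: 68 Hz, 108 Hz.
k=3: 112 Hz, 152 Hz.
k=4: 156 Hz, 196 Hz.
Within [52 Hz, 154 Hz]: 64 Hz, 68 Hz, 108 Hz, 112 Hz, 152 Hz.

64 Hz, 68 Hz, 108 Hz, 112 Hz, 152 Hz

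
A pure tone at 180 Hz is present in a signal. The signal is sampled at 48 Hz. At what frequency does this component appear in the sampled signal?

180 Hz mod fs = 36 Hz.
36 Hz > fs/2 = 24 Hz, folds to fs − 36 Hz = 12 Hz.

12 Hz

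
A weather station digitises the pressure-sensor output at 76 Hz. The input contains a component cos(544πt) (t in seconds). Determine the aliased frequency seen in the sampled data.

ω = 544π rad/s → f = ω/(2π) = 272 Hz.
272 Hz mod fs = 44 Hz.
44 Hz > fs/2 = 38 Hz, folds to fs − 44 Hz = 32 Hz.

32 Hz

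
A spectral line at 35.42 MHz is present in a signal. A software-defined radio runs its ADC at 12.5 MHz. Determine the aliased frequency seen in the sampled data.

2.08 MHz

35.42 MHz mod fs = 10.42 MHz.
10.42 MHz > fs/2 = 6.25 MHz, folds to fs − 10.42 MHz = 2.08 MHz.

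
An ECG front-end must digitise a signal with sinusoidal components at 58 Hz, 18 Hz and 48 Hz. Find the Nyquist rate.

116 Hz

Highest-frequency component: 58 Hz.
Nyquist rate = 2 × 58 Hz = 116 Hz.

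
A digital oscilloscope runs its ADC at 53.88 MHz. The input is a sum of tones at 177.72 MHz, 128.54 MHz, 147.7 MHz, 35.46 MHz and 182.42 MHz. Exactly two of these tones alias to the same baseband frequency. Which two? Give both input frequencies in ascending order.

fs/2 = 26.94 MHz.
177.72 MHz mod fs = 16.08 MHz.
16.08 MHz ≤ fs/2 = 26.94 MHz, appears at 16.08 MHz.
128.54 MHz mod fs = 20.78 MHz.
20.78 MHz ≤ fs/2 = 26.94 MHz, appears at 20.78 MHz.
147.7 MHz mod fs = 39.94 MHz.
39.94 MHz > fs/2 = 26.94 MHz, folds to fs − 39.94 MHz = 13.94 MHz.
35.46 MHz > fs/2 = 26.94 MHz, folds to fs − 35.46 MHz = 18.42 MHz.
182.42 MHz mod fs = 20.78 MHz.
20.78 MHz ≤ fs/2 = 26.94 MHz, appears at 20.78 MHz.
128.54 MHz and 182.42 MHz both map to 20.78 MHz.

128.54 MHz, 182.42 MHz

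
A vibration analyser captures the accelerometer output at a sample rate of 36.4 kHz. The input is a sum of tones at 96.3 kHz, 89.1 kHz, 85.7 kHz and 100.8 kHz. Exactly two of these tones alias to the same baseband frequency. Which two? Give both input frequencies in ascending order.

85.7 kHz, 96.3 kHz

fs/2 = 18.2 kHz.
96.3 kHz mod fs = 23.5 kHz.
23.5 kHz > fs/2 = 18.2 kHz, folds to fs − 23.5 kHz = 12.9 kHz.
89.1 kHz mod fs = 16.3 kHz.
16.3 kHz ≤ fs/2 = 18.2 kHz, appears at 16.3 kHz.
85.7 kHz mod fs = 12.9 kHz.
12.9 kHz ≤ fs/2 = 18.2 kHz, appears at 12.9 kHz.
100.8 kHz mod fs = 28 kHz.
28 kHz > fs/2 = 18.2 kHz, folds to fs − 28 kHz = 8.4 kHz.
85.7 kHz and 96.3 kHz both map to 12.9 kHz.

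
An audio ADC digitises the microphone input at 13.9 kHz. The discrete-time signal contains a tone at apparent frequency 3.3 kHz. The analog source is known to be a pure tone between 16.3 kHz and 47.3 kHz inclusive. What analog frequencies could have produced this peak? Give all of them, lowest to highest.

17.2 kHz, 24.5 kHz, 31.1 kHz, 38.4 kHz, 45 kHz

Frequencies that alias to 3.3 kHz are k·fs ± 3.3 kHz for integer k ≥ 0.
k=0: 3.3 kHz.
k=1: 10.6 kHz, 17.2 kHz.
k=2: 24.5 kHz, 31.1 kHz.
k=3: 38.4 kHz, 45 kHz.
k=4: 52.3 kHz, 58.9 kHz.
Within [16.3 kHz, 47.3 kHz]: 17.2 kHz, 24.5 kHz, 31.1 kHz, 38.4 kHz, 45 kHz.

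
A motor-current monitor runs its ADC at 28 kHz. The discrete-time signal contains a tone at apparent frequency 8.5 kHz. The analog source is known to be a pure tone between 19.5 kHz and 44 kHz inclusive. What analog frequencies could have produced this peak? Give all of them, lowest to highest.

19.5 kHz, 36.5 kHz

Frequencies that alias to 8.5 kHz are k·fs ± 8.5 kHz for integer k ≥ 0.
k=0: 8.5 kHz.
k=1: 19.5 kHz, 36.5 kHz.
k=2: 47.5 kHz, 64.5 kHz.
Within [19.5 kHz, 44 kHz]: 19.5 kHz, 36.5 kHz.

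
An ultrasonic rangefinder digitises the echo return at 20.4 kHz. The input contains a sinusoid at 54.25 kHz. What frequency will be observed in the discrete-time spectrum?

54.25 kHz mod fs = 13.45 kHz.
13.45 kHz > fs/2 = 10.2 kHz, folds to fs − 13.45 kHz = 6.95 kHz.

6.95 kHz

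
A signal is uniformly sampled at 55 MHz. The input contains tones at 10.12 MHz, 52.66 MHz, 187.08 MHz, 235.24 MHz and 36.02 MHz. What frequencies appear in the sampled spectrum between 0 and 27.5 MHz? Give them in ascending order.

fs/2 = 27.5 MHz.
10.12 MHz ≤ fs/2 = 27.5 MHz, passes unchanged.
52.66 MHz > fs/2 = 27.5 MHz, folds to fs − 52.66 MHz = 2.34 MHz.
187.08 MHz mod fs = 22.08 MHz.
22.08 MHz ≤ fs/2 = 27.5 MHz, appears at 22.08 MHz.
235.24 MHz mod fs = 15.24 MHz.
15.24 MHz ≤ fs/2 = 27.5 MHz, appears at 15.24 MHz.
36.02 MHz > fs/2 = 27.5 MHz, folds to fs − 36.02 MHz = 18.98 MHz.
Distinct values: {2.34 MHz, 10.12 MHz, 15.24 MHz, 18.98 MHz, 22.08 MHz}.

2.34 MHz, 10.12 MHz, 15.24 MHz, 18.98 MHz, 22.08 MHz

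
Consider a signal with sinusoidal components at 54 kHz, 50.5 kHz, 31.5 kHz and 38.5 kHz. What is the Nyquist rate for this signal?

Highest-frequency component: 54 kHz.
Nyquist rate = 2 × 54 kHz = 108 kHz.

108 kHz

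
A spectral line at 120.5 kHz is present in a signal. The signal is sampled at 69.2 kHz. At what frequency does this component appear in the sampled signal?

17.9 kHz

120.5 kHz mod fs = 51.3 kHz.
51.3 kHz > fs/2 = 34.6 kHz, folds to fs − 51.3 kHz = 17.9 kHz.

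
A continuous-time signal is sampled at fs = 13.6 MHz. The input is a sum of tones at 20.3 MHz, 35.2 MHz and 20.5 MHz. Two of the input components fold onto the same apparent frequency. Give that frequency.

6.7 MHz

fs/2 = 6.8 MHz.
20.3 MHz mod fs = 6.7 MHz.
6.7 MHz ≤ fs/2 = 6.8 MHz, appears at 6.7 MHz.
35.2 MHz mod fs = 8 MHz.
8 MHz > fs/2 = 6.8 MHz, folds to fs − 8 MHz = 5.6 MHz.
20.5 MHz mod fs = 6.9 MHz.
6.9 MHz > fs/2 = 6.8 MHz, folds to fs − 6.9 MHz = 6.7 MHz.
20.3 MHz and 20.5 MHz both map to 6.7 MHz.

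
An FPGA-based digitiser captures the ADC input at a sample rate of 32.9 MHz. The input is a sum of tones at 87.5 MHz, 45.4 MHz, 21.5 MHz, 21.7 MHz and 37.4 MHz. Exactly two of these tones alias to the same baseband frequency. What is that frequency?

11.2 MHz

fs/2 = 16.45 MHz.
87.5 MHz mod fs = 21.7 MHz.
21.7 MHz > fs/2 = 16.45 MHz, folds to fs − 21.7 MHz = 11.2 MHz.
45.4 MHz mod fs = 12.5 MHz.
12.5 MHz ≤ fs/2 = 16.45 MHz, appears at 12.5 MHz.
21.5 MHz > fs/2 = 16.45 MHz, folds to fs − 21.5 MHz = 11.4 MHz.
21.7 MHz > fs/2 = 16.45 MHz, folds to fs − 21.7 MHz = 11.2 MHz.
37.4 MHz mod fs = 4.5 MHz.
4.5 MHz ≤ fs/2 = 16.45 MHz, appears at 4.5 MHz.
21.7 MHz and 87.5 MHz both map to 11.2 MHz.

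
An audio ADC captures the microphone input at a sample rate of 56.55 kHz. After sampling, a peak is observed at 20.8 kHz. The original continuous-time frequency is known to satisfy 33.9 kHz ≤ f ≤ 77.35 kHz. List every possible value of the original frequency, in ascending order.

Frequencies that alias to 20.8 kHz are k·fs ± 20.8 kHz for integer k ≥ 0.
k=0: 20.8 kHz.
k=1: 35.75 kHz, 77.35 kHz.
k=2: 92.3 kHz, 133.9 kHz.
Within [33.9 kHz, 77.35 kHz]: 35.75 kHz, 77.35 kHz.

35.75 kHz, 77.35 kHz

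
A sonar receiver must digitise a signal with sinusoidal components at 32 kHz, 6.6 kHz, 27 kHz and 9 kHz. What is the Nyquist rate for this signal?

Highest-frequency component: 32 kHz.
Nyquist rate = 2 × 32 kHz = 64 kHz.

64 kHz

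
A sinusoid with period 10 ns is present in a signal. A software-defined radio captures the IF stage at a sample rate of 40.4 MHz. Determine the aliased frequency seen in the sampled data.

T = 10 ns → f = 1/T = 100 MHz.
100 MHz mod fs = 19.2 MHz.
19.2 MHz ≤ fs/2 = 20.2 MHz, appears at 19.2 MHz.

19.2 MHz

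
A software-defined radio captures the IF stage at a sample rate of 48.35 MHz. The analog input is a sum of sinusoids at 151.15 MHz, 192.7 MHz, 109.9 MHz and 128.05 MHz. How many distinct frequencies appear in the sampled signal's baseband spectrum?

fs/2 = 24.175 MHz.
151.15 MHz mod fs = 6.1 MHz.
6.1 MHz ≤ fs/2 = 24.175 MHz, appears at 6.1 MHz.
192.7 MHz mod fs = 47.65 MHz.
47.65 MHz > fs/2 = 24.175 MHz, folds to fs − 47.65 MHz = 0.7 MHz.
109.9 MHz mod fs = 13.2 MHz.
13.2 MHz ≤ fs/2 = 24.175 MHz, appears at 13.2 MHz.
128.05 MHz mod fs = 31.35 MHz.
31.35 MHz > fs/2 = 24.175 MHz, folds to fs − 31.35 MHz = 17 MHz.
Distinct values: {0.7 MHz, 6.1 MHz, 13.2 MHz, 17 MHz} → 4.

4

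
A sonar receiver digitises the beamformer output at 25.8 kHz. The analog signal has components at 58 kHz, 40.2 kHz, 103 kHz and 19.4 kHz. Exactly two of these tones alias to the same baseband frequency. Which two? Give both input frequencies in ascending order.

fs/2 = 12.9 kHz.
58 kHz mod fs = 6.4 kHz.
6.4 kHz ≤ fs/2 = 12.9 kHz, appears at 6.4 kHz.
40.2 kHz mod fs = 14.4 kHz.
14.4 kHz > fs/2 = 12.9 kHz, folds to fs − 14.4 kHz = 11.4 kHz.
103 kHz mod fs = 25.6 kHz.
25.6 kHz > fs/2 = 12.9 kHz, folds to fs − 25.6 kHz = 0.2 kHz.
19.4 kHz > fs/2 = 12.9 kHz, folds to fs − 19.4 kHz = 6.4 kHz.
19.4 kHz and 58 kHz both map to 6.4 kHz.

19.4 kHz, 58 kHz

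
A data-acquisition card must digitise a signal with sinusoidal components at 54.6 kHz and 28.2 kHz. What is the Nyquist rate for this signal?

Highest-frequency component: 54.6 kHz.
Nyquist rate = 2 × 54.6 kHz = 109.2 kHz.

109.2 kHz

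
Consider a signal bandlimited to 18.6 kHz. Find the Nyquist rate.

37.2 kHz

Nyquist rate = 2 × 18.6 kHz = 37.2 kHz.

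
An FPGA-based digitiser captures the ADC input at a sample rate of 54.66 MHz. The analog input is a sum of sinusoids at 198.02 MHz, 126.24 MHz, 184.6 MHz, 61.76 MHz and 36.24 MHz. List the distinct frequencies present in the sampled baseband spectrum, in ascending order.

7.1 MHz, 16.92 MHz, 18.42 MHz, 20.62 MHz

fs/2 = 27.33 MHz.
198.02 MHz mod fs = 34.04 MHz.
34.04 MHz > fs/2 = 27.33 MHz, folds to fs − 34.04 MHz = 20.62 MHz.
126.24 MHz mod fs = 16.92 MHz.
16.92 MHz ≤ fs/2 = 27.33 MHz, appears at 16.92 MHz.
184.6 MHz mod fs = 20.62 MHz.
20.62 MHz ≤ fs/2 = 27.33 MHz, appears at 20.62 MHz.
61.76 MHz mod fs = 7.1 MHz.
7.1 MHz ≤ fs/2 = 27.33 MHz, appears at 7.1 MHz.
36.24 MHz > fs/2 = 27.33 MHz, folds to fs − 36.24 MHz = 18.42 MHz.
Distinct values: {7.1 MHz, 16.92 MHz, 18.42 MHz, 20.62 MHz}.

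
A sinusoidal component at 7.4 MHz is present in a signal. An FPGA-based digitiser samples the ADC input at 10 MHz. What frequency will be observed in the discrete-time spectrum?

2.6 MHz

7.4 MHz > fs/2 = 5 MHz, folds to fs − 7.4 MHz = 2.6 MHz.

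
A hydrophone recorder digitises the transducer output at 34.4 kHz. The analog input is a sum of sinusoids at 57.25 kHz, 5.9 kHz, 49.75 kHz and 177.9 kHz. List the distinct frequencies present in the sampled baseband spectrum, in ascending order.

fs/2 = 17.2 kHz.
57.25 kHz mod fs = 22.85 kHz.
22.85 kHz > fs/2 = 17.2 kHz, folds to fs − 22.85 kHz = 11.55 kHz.
5.9 kHz ≤ fs/2 = 17.2 kHz, passes unchanged.
49.75 kHz mod fs = 15.35 kHz.
15.35 kHz ≤ fs/2 = 17.2 kHz, appears at 15.35 kHz.
177.9 kHz mod fs = 5.9 kHz.
5.9 kHz ≤ fs/2 = 17.2 kHz, appears at 5.9 kHz.
Distinct values: {5.9 kHz, 11.55 kHz, 15.35 kHz}.

5.9 kHz, 11.55 kHz, 15.35 kHz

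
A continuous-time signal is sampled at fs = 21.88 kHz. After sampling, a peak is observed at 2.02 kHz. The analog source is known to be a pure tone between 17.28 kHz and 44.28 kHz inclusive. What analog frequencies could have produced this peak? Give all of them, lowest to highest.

19.86 kHz, 23.9 kHz, 41.74 kHz

Frequencies that alias to 2.02 kHz are k·fs ± 2.02 kHz for integer k ≥ 0.
k=0: 2.02 kHz.
k=1: 19.86 kHz, 23.9 kHz.
k=2: 41.74 kHz, 45.78 kHz.
k=3: 63.62 kHz, 67.66 kHz.
Within [17.28 kHz, 44.28 kHz]: 19.86 kHz, 23.9 kHz, 41.74 kHz.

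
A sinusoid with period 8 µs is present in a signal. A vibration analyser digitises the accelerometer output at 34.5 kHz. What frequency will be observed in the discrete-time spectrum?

13 kHz

T = 8 µs → f = 1/T = 125 kHz.
125 kHz mod fs = 21.5 kHz.
21.5 kHz > fs/2 = 17.25 kHz, folds to fs − 21.5 kHz = 13 kHz.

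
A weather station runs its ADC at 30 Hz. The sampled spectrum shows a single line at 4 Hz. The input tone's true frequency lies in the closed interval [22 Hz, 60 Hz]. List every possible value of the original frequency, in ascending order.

Frequencies that alias to 4 Hz are k·fs ± 4 Hz for integer k ≥ 0.
k=0: 4 Hz.
k=1: 26 Hz, 34 Hz.
k=2: 56 Hz, 64 Hz.
k=3: 86 Hz, 94 Hz.
Within [22 Hz, 60 Hz]: 26 Hz, 34 Hz, 56 Hz.

26 Hz, 34 Hz, 56 Hz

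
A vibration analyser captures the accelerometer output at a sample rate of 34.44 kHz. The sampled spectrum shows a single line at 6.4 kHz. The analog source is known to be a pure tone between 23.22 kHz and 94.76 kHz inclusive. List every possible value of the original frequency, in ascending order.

Frequencies that alias to 6.4 kHz are k·fs ± 6.4 kHz for integer k ≥ 0.
k=0: 6.4 kHz.
k=1: 28.04 kHz, 40.84 kHz.
k=2: 62.48 kHz, 75.28 kHz.
k=3: 96.92 kHz, 109.72 kHz.
Within [23.22 kHz, 94.76 kHz]: 28.04 kHz, 40.84 kHz, 62.48 kHz, 75.28 kHz.

28.04 kHz, 40.84 kHz, 62.48 kHz, 75.28 kHz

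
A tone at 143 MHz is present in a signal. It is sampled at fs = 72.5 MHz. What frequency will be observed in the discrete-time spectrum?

143 MHz mod fs = 70.5 MHz.
70.5 MHz > fs/2 = 36.25 MHz, folds to fs − 70.5 MHz = 2 MHz.

2 MHz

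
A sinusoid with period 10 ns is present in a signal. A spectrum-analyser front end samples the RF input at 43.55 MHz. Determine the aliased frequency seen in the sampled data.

12.9 MHz

T = 10 ns → f = 1/T = 100 MHz.
100 MHz mod fs = 12.9 MHz.
12.9 MHz ≤ fs/2 = 21.775 MHz, appears at 12.9 MHz.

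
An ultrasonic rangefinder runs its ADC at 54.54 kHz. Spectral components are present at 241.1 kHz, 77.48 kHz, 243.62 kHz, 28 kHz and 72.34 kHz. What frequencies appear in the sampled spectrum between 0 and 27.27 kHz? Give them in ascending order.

fs/2 = 27.27 kHz.
241.1 kHz mod fs = 22.94 kHz.
22.94 kHz ≤ fs/2 = 27.27 kHz, appears at 22.94 kHz.
77.48 kHz mod fs = 22.94 kHz.
22.94 kHz ≤ fs/2 = 27.27 kHz, appears at 22.94 kHz.
243.62 kHz mod fs = 25.46 kHz.
25.46 kHz ≤ fs/2 = 27.27 kHz, appears at 25.46 kHz.
28 kHz > fs/2 = 27.27 kHz, folds to fs − 28 kHz = 26.54 kHz.
72.34 kHz mod fs = 17.8 kHz.
17.8 kHz ≤ fs/2 = 27.27 kHz, appears at 17.8 kHz.
Distinct values: {17.8 kHz, 22.94 kHz, 25.46 kHz, 26.54 kHz}.

17.8 kHz, 22.94 kHz, 25.46 kHz, 26.54 kHz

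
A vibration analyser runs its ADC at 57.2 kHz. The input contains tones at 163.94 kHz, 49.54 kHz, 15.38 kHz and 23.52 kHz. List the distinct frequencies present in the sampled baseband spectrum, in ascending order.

fs/2 = 28.6 kHz.
163.94 kHz mod fs = 49.54 kHz.
49.54 kHz > fs/2 = 28.6 kHz, folds to fs − 49.54 kHz = 7.66 kHz.
49.54 kHz > fs/2 = 28.6 kHz, folds to fs − 49.54 kHz = 7.66 kHz.
15.38 kHz ≤ fs/2 = 28.6 kHz, passes unchanged.
23.52 kHz ≤ fs/2 = 28.6 kHz, passes unchanged.
Distinct values: {7.66 kHz, 15.38 kHz, 23.52 kHz}.

7.66 kHz, 15.38 kHz, 23.52 kHz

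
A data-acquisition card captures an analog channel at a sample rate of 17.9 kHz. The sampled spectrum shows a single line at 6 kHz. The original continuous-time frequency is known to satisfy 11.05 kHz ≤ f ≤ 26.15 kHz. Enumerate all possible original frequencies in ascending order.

11.9 kHz, 23.9 kHz

Frequencies that alias to 6 kHz are k·fs ± 6 kHz for integer k ≥ 0.
k=0: 6 kHz.
k=1: 11.9 kHz, 23.9 kHz.
k=2: 29.8 kHz, 41.8 kHz.
Within [11.05 kHz, 26.15 kHz]: 11.9 kHz, 23.9 kHz.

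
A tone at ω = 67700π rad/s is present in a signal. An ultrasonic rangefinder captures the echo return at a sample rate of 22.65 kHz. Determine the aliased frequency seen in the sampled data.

11.2 kHz

ω = 67700π rad/s → f = ω/(2π) = 33850 Hz = 33.85 kHz.
33.85 kHz mod fs = 11.2 kHz.
11.2 kHz ≤ fs/2 = 11.325 kHz, appears at 11.2 kHz.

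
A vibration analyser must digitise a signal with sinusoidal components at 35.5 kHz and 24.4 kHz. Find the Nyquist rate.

71 kHz

Highest-frequency component: 35.5 kHz.
Nyquist rate = 2 × 35.5 kHz = 71 kHz.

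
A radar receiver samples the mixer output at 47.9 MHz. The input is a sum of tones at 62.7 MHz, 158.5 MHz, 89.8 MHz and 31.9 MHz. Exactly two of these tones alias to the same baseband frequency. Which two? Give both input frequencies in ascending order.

fs/2 = 23.95 MHz.
62.7 MHz mod fs = 14.8 MHz.
14.8 MHz ≤ fs/2 = 23.95 MHz, appears at 14.8 MHz.
158.5 MHz mod fs = 14.8 MHz.
14.8 MHz ≤ fs/2 = 23.95 MHz, appears at 14.8 MHz.
89.8 MHz mod fs = 41.9 MHz.
41.9 MHz > fs/2 = 23.95 MHz, folds to fs − 41.9 MHz = 6 MHz.
31.9 MHz > fs/2 = 23.95 MHz, folds to fs − 31.9 MHz = 16 MHz.
62.7 MHz and 158.5 MHz both map to 14.8 MHz.

62.7 MHz, 158.5 MHz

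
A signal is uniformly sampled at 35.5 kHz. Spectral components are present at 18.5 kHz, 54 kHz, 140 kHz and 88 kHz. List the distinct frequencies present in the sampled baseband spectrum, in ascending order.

2 kHz, 17 kHz

fs/2 = 17.75 kHz.
18.5 kHz > fs/2 = 17.75 kHz, folds to fs − 18.5 kHz = 17 kHz.
54 kHz mod fs = 18.5 kHz.
18.5 kHz > fs/2 = 17.75 kHz, folds to fs − 18.5 kHz = 17 kHz.
140 kHz mod fs = 33.5 kHz.
33.5 kHz > fs/2 = 17.75 kHz, folds to fs − 33.5 kHz = 2 kHz.
88 kHz mod fs = 17 kHz.
17 kHz ≤ fs/2 = 17.75 kHz, appears at 17 kHz.
Distinct values: {2 kHz, 17 kHz}.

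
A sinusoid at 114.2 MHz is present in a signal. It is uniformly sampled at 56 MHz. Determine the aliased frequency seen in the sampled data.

114.2 MHz mod fs = 2.2 MHz.
2.2 MHz ≤ fs/2 = 28 MHz, appears at 2.2 MHz.

2.2 MHz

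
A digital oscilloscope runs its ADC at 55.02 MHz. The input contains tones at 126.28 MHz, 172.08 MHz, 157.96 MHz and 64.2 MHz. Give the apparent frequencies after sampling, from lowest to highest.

7.02 MHz, 7.1 MHz, 9.18 MHz, 16.24 MHz

fs/2 = 27.51 MHz.
126.28 MHz mod fs = 16.24 MHz.
16.24 MHz ≤ fs/2 = 27.51 MHz, appears at 16.24 MHz.
172.08 MHz mod fs = 7.02 MHz.
7.02 MHz ≤ fs/2 = 27.51 MHz, appears at 7.02 MHz.
157.96 MHz mod fs = 47.92 MHz.
47.92 MHz > fs/2 = 27.51 MHz, folds to fs − 47.92 MHz = 7.1 MHz.
64.2 MHz mod fs = 9.18 MHz.
9.18 MHz ≤ fs/2 = 27.51 MHz, appears at 9.18 MHz.
Distinct values: {7.02 MHz, 7.1 MHz, 9.18 MHz, 16.24 MHz}.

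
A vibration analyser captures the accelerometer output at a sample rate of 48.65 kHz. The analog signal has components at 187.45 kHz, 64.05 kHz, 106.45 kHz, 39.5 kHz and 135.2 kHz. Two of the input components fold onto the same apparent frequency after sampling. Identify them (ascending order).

39.5 kHz, 106.45 kHz

fs/2 = 24.325 kHz.
187.45 kHz mod fs = 41.5 kHz.
41.5 kHz > fs/2 = 24.325 kHz, folds to fs − 41.5 kHz = 7.15 kHz.
64.05 kHz mod fs = 15.4 kHz.
15.4 kHz ≤ fs/2 = 24.325 kHz, appears at 15.4 kHz.
106.45 kHz mod fs = 9.15 kHz.
9.15 kHz ≤ fs/2 = 24.325 kHz, appears at 9.15 kHz.
39.5 kHz > fs/2 = 24.325 kHz, folds to fs − 39.5 kHz = 9.15 kHz.
135.2 kHz mod fs = 37.9 kHz.
37.9 kHz > fs/2 = 24.325 kHz, folds to fs − 37.9 kHz = 10.75 kHz.
39.5 kHz and 106.45 kHz both map to 9.15 kHz.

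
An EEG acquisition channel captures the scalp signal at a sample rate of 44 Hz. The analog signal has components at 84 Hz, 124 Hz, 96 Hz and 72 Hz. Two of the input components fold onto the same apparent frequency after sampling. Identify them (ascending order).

96 Hz, 124 Hz

fs/2 = 22 Hz.
84 Hz mod fs = 40 Hz.
40 Hz > fs/2 = 22 Hz, folds to fs − 40 Hz = 4 Hz.
124 Hz mod fs = 36 Hz.
36 Hz > fs/2 = 22 Hz, folds to fs − 36 Hz = 8 Hz.
96 Hz mod fs = 8 Hz.
8 Hz ≤ fs/2 = 22 Hz, appears at 8 Hz.
72 Hz mod fs = 28 Hz.
28 Hz > fs/2 = 22 Hz, folds to fs − 28 Hz = 16 Hz.
96 Hz and 124 Hz both map to 8 Hz.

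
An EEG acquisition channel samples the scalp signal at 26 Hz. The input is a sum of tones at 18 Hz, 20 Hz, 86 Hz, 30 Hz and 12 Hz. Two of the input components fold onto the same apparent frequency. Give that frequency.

fs/2 = 13 Hz.
18 Hz > fs/2 = 13 Hz, folds to fs − 18 Hz = 8 Hz.
20 Hz > fs/2 = 13 Hz, folds to fs − 20 Hz = 6 Hz.
86 Hz mod fs = 8 Hz.
8 Hz ≤ fs/2 = 13 Hz, appears at 8 Hz.
30 Hz mod fs = 4 Hz.
4 Hz ≤ fs/2 = 13 Hz, appears at 4 Hz.
12 Hz ≤ fs/2 = 13 Hz, passes unchanged.
18 Hz and 86 Hz both map to 8 Hz.

8 Hz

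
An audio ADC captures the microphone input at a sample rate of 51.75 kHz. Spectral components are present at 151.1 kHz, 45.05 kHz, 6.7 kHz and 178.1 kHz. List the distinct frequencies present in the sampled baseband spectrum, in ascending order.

4.15 kHz, 6.7 kHz, 22.85 kHz

fs/2 = 25.875 kHz.
151.1 kHz mod fs = 47.6 kHz.
47.6 kHz > fs/2 = 25.875 kHz, folds to fs − 47.6 kHz = 4.15 kHz.
45.05 kHz > fs/2 = 25.875 kHz, folds to fs − 45.05 kHz = 6.7 kHz.
6.7 kHz ≤ fs/2 = 25.875 kHz, passes unchanged.
178.1 kHz mod fs = 22.85 kHz.
22.85 kHz ≤ fs/2 = 25.875 kHz, appears at 22.85 kHz.
Distinct values: {4.15 kHz, 6.7 kHz, 22.85 kHz}.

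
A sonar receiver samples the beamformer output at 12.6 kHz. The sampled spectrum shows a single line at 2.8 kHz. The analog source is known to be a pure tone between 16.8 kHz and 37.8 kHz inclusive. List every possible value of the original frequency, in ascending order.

Frequencies that alias to 2.8 kHz are k·fs ± 2.8 kHz for integer k ≥ 0.
k=0: 2.8 kHz.
k=1: 9.8 kHz, 15.4 kHz.
k=2: 22.4 kHz, 28 kHz.
k=3: 35 kHz, 40.6 kHz.
k=4: 47.6 kHz, 53.2 kHz.
Within [16.8 kHz, 37.8 kHz]: 22.4 kHz, 28 kHz, 35 kHz.

22.4 kHz, 28 kHz, 35 kHz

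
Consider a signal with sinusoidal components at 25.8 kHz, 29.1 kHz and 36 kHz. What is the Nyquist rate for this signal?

72 kHz

Highest-frequency component: 36 kHz.
Nyquist rate = 2 × 36 kHz = 72 kHz.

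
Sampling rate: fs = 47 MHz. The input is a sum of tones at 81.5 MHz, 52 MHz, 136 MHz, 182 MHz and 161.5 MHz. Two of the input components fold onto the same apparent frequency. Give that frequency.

fs/2 = 23.5 MHz.
81.5 MHz mod fs = 34.5 MHz.
34.5 MHz > fs/2 = 23.5 MHz, folds to fs − 34.5 MHz = 12.5 MHz.
52 MHz mod fs = 5 MHz.
5 MHz ≤ fs/2 = 23.5 MHz, appears at 5 MHz.
136 MHz mod fs = 42 MHz.
42 MHz > fs/2 = 23.5 MHz, folds to fs − 42 MHz = 5 MHz.
182 MHz mod fs = 41 MHz.
41 MHz > fs/2 = 23.5 MHz, folds to fs − 41 MHz = 6 MHz.
161.5 MHz mod fs = 20.5 MHz.
20.5 MHz ≤ fs/2 = 23.5 MHz, appears at 20.5 MHz.
52 MHz and 136 MHz both map to 5 MHz.

5 MHz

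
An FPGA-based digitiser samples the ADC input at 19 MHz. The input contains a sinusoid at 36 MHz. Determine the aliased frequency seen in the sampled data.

36 MHz mod fs = 17 MHz.
17 MHz > fs/2 = 9.5 MHz, folds to fs − 17 MHz = 2 MHz.

2 MHz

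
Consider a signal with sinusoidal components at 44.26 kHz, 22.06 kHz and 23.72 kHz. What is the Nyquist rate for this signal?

Highest-frequency component: 44.26 kHz.
Nyquist rate = 2 × 44.26 kHz = 88.52 kHz.

88.52 kHz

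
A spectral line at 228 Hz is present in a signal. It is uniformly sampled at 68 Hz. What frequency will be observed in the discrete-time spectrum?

24 Hz

228 Hz mod fs = 24 Hz.
24 Hz ≤ fs/2 = 34 Hz, appears at 24 Hz.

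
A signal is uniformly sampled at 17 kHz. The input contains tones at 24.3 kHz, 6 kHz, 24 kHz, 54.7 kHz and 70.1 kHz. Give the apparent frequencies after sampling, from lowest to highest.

fs/2 = 8.5 kHz.
24.3 kHz mod fs = 7.3 kHz.
7.3 kHz ≤ fs/2 = 8.5 kHz, appears at 7.3 kHz.
6 kHz ≤ fs/2 = 8.5 kHz, passes unchanged.
24 kHz mod fs = 7 kHz.
7 kHz ≤ fs/2 = 8.5 kHz, appears at 7 kHz.
54.7 kHz mod fs = 3.7 kHz.
3.7 kHz ≤ fs/2 = 8.5 kHz, appears at 3.7 kHz.
70.1 kHz mod fs = 2.1 kHz.
2.1 kHz ≤ fs/2 = 8.5 kHz, appears at 2.1 kHz.
Distinct values: {2.1 kHz, 3.7 kHz, 6 kHz, 7 kHz, 7.3 kHz}.

2.1 kHz, 3.7 kHz, 6 kHz, 7 kHz, 7.3 kHz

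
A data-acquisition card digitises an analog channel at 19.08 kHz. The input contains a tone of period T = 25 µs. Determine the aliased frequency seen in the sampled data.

1.84 kHz

T = 25 µs → f = 1/T = 40 kHz.
40 kHz mod fs = 1.84 kHz.
1.84 kHz ≤ fs/2 = 9.54 kHz, appears at 1.84 kHz.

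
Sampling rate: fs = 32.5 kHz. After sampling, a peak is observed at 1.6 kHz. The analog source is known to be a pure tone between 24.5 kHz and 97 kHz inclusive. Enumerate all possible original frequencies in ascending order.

Frequencies that alias to 1.6 kHz are k·fs ± 1.6 kHz for integer k ≥ 0.
k=0: 1.6 kHz.
k=1: 30.9 kHz, 34.1 kHz.
k=2: 63.4 kHz, 66.6 kHz.
k=3: 95.9 kHz, 99.1 kHz.
k=4: 128.4 kHz, 131.6 kHz.
Within [24.5 kHz, 97 kHz]: 30.9 kHz, 34.1 kHz, 63.4 kHz, 66.6 kHz, 95.9 kHz.

30.9 kHz, 34.1 kHz, 63.4 kHz, 66.6 kHz, 95.9 kHz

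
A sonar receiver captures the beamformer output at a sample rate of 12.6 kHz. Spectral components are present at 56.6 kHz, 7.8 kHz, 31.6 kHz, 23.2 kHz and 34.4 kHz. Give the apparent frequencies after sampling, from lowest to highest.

2 kHz, 3.4 kHz, 4.8 kHz, 6.2 kHz

fs/2 = 6.3 kHz.
56.6 kHz mod fs = 6.2 kHz.
6.2 kHz ≤ fs/2 = 6.3 kHz, appears at 6.2 kHz.
7.8 kHz > fs/2 = 6.3 kHz, folds to fs − 7.8 kHz = 4.8 kHz.
31.6 kHz mod fs = 6.4 kHz.
6.4 kHz > fs/2 = 6.3 kHz, folds to fs − 6.4 kHz = 6.2 kHz.
23.2 kHz mod fs = 10.6 kHz.
10.6 kHz > fs/2 = 6.3 kHz, folds to fs − 10.6 kHz = 2 kHz.
34.4 kHz mod fs = 9.2 kHz.
9.2 kHz > fs/2 = 6.3 kHz, folds to fs − 9.2 kHz = 3.4 kHz.
Distinct values: {2 kHz, 3.4 kHz, 4.8 kHz, 6.2 kHz}.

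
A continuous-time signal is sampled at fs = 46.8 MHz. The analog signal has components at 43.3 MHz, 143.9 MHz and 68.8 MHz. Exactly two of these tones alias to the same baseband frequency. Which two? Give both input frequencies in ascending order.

43.3 MHz, 143.9 MHz

fs/2 = 23.4 MHz.
43.3 MHz > fs/2 = 23.4 MHz, folds to fs − 43.3 MHz = 3.5 MHz.
143.9 MHz mod fs = 3.5 MHz.
3.5 MHz ≤ fs/2 = 23.4 MHz, appears at 3.5 MHz.
68.8 MHz mod fs = 22 MHz.
22 MHz ≤ fs/2 = 23.4 MHz, appears at 22 MHz.
43.3 MHz and 143.9 MHz both map to 3.5 MHz.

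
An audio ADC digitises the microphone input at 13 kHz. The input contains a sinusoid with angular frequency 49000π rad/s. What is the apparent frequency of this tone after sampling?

1.5 kHz

ω = 49000π rad/s → f = ω/(2π) = 24500 Hz = 24.5 kHz.
24.5 kHz mod fs = 11.5 kHz.
11.5 kHz > fs/2 = 6.5 kHz, folds to fs − 11.5 kHz = 1.5 kHz.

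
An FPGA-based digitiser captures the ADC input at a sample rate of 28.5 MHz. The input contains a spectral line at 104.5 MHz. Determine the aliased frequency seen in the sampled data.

104.5 MHz mod fs = 19 MHz.
19 MHz > fs/2 = 14.25 MHz, folds to fs − 19 MHz = 9.5 MHz.

9.5 MHz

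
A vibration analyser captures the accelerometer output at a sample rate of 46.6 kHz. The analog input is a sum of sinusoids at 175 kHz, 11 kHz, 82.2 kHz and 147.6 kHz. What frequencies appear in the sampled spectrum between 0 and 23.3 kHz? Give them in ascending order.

7.8 kHz, 11 kHz, 11.4 kHz

fs/2 = 23.3 kHz.
175 kHz mod fs = 35.2 kHz.
35.2 kHz > fs/2 = 23.3 kHz, folds to fs − 35.2 kHz = 11.4 kHz.
11 kHz ≤ fs/2 = 23.3 kHz, passes unchanged.
82.2 kHz mod fs = 35.6 kHz.
35.6 kHz > fs/2 = 23.3 kHz, folds to fs − 35.6 kHz = 11 kHz.
147.6 kHz mod fs = 7.8 kHz.
7.8 kHz ≤ fs/2 = 23.3 kHz, appears at 7.8 kHz.
Distinct values: {7.8 kHz, 11 kHz, 11.4 kHz}.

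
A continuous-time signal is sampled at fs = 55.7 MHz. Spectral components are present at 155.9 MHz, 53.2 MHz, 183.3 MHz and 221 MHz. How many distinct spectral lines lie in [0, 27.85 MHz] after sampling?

fs/2 = 27.85 MHz.
155.9 MHz mod fs = 44.5 MHz.
44.5 MHz > fs/2 = 27.85 MHz, folds to fs − 44.5 MHz = 11.2 MHz.
53.2 MHz > fs/2 = 27.85 MHz, folds to fs − 53.2 MHz = 2.5 MHz.
183.3 MHz mod fs = 16.2 MHz.
16.2 MHz ≤ fs/2 = 27.85 MHz, appears at 16.2 MHz.
221 MHz mod fs = 53.9 MHz.
53.9 MHz > fs/2 = 27.85 MHz, folds to fs − 53.9 MHz = 1.8 MHz.
Distinct values: {1.8 MHz, 2.5 MHz, 11.2 MHz, 16.2 MHz} → 4.

4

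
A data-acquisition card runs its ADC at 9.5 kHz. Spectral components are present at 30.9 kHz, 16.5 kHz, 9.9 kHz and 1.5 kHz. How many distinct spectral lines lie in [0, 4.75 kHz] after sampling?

fs/2 = 4.75 kHz.
30.9 kHz mod fs = 2.4 kHz.
2.4 kHz ≤ fs/2 = 4.75 kHz, appears at 2.4 kHz.
16.5 kHz mod fs = 7 kHz.
7 kHz > fs/2 = 4.75 kHz, folds to fs − 7 kHz = 2.5 kHz.
9.9 kHz mod fs = 0.4 kHz.
0.4 kHz ≤ fs/2 = 4.75 kHz, appears at 0.4 kHz.
1.5 kHz ≤ fs/2 = 4.75 kHz, passes unchanged.
Distinct values: {0.4 kHz, 1.5 kHz, 2.4 kHz, 2.5 kHz} → 4.

4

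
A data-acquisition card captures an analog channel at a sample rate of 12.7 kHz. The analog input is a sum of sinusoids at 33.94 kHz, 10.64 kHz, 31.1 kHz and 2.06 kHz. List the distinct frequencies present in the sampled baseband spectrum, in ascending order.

fs/2 = 6.35 kHz.
33.94 kHz mod fs = 8.54 kHz.
8.54 kHz > fs/2 = 6.35 kHz, folds to fs − 8.54 kHz = 4.16 kHz.
10.64 kHz > fs/2 = 6.35 kHz, folds to fs − 10.64 kHz = 2.06 kHz.
31.1 kHz mod fs = 5.7 kHz.
5.7 kHz ≤ fs/2 = 6.35 kHz, appears at 5.7 kHz.
2.06 kHz ≤ fs/2 = 6.35 kHz, passes unchanged.
Distinct values: {2.06 kHz, 4.16 kHz, 5.7 kHz}.

2.06 kHz, 4.16 kHz, 5.7 kHz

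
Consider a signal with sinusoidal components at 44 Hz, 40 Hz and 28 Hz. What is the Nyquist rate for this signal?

Highest-frequency component: 44 Hz.
Nyquist rate = 2 × 44 Hz = 88 Hz.

88 Hz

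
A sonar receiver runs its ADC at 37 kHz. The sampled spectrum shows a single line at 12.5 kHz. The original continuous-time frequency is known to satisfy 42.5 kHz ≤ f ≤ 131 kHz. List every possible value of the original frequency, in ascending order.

49.5 kHz, 61.5 kHz, 86.5 kHz, 98.5 kHz, 123.5 kHz

Frequencies that alias to 12.5 kHz are k·fs ± 12.5 kHz for integer k ≥ 0.
k=0: 12.5 kHz.
k=1: 24.5 kHz, 49.5 kHz.
k=2: 61.5 kHz, 86.5 kHz.
k=3: 98.5 kHz, 123.5 kHz.
k=4: 135.5 kHz, 160.5 kHz.
Within [42.5 kHz, 131 kHz]: 49.5 kHz, 61.5 kHz, 86.5 kHz, 98.5 kHz, 123.5 kHz.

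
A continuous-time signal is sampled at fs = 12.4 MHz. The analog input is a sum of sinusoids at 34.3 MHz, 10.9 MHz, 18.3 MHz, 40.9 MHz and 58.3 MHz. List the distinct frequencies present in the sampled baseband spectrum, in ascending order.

fs/2 = 6.2 MHz.
34.3 MHz mod fs = 9.5 MHz.
9.5 MHz > fs/2 = 6.2 MHz, folds to fs − 9.5 MHz = 2.9 MHz.
10.9 MHz > fs/2 = 6.2 MHz, folds to fs − 10.9 MHz = 1.5 MHz.
18.3 MHz mod fs = 5.9 MHz.
5.9 MHz ≤ fs/2 = 6.2 MHz, appears at 5.9 MHz.
40.9 MHz mod fs = 3.7 MHz.
3.7 MHz ≤ fs/2 = 6.2 MHz, appears at 3.7 MHz.
58.3 MHz mod fs = 8.7 MHz.
8.7 MHz > fs/2 = 6.2 MHz, folds to fs − 8.7 MHz = 3.7 MHz.
Distinct values: {1.5 MHz, 2.9 MHz, 3.7 MHz, 5.9 MHz}.

1.5 MHz, 2.9 MHz, 3.7 MHz, 5.9 MHz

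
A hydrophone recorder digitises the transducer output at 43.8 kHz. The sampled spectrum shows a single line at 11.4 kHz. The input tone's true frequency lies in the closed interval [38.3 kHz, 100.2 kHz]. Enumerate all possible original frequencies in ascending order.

Frequencies that alias to 11.4 kHz are k·fs ± 11.4 kHz for integer k ≥ 0.
k=0: 11.4 kHz.
k=1: 32.4 kHz, 55.2 kHz.
k=2: 76.2 kHz, 99 kHz.
k=3: 120 kHz, 142.8 kHz.
Within [38.3 kHz, 100.2 kHz]: 55.2 kHz, 76.2 kHz, 99 kHz.

55.2 kHz, 76.2 kHz, 99 kHz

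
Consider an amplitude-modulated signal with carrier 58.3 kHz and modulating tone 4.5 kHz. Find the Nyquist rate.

125.6 kHz

AM sidebands sit at fc ± fm = 53.8 kHz and 62.8 kHz.
Highest-frequency component: 62.8 kHz.
Nyquist rate = 2 × 62.8 kHz = 125.6 kHz.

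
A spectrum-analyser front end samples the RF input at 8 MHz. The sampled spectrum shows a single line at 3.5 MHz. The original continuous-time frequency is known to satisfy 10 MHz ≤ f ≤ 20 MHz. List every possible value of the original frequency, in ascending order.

Frequencies that alias to 3.5 MHz are k·fs ± 3.5 MHz for integer k ≥ 0.
k=0: 3.5 MHz.
k=1: 4.5 MHz, 11.5 MHz.
k=2: 12.5 MHz, 19.5 MHz.
k=3: 20.5 MHz, 27.5 MHz.
Within [10 MHz, 20 MHz]: 11.5 MHz, 12.5 MHz, 19.5 MHz.

11.5 MHz, 12.5 MHz, 19.5 MHz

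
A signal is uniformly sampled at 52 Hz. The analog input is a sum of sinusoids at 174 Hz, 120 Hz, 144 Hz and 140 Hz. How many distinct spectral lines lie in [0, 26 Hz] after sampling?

3

fs/2 = 26 Hz.
174 Hz mod fs = 18 Hz.
18 Hz ≤ fs/2 = 26 Hz, appears at 18 Hz.
120 Hz mod fs = 16 Hz.
16 Hz ≤ fs/2 = 26 Hz, appears at 16 Hz.
144 Hz mod fs = 40 Hz.
40 Hz > fs/2 = 26 Hz, folds to fs − 40 Hz = 12 Hz.
140 Hz mod fs = 36 Hz.
36 Hz > fs/2 = 26 Hz, folds to fs − 36 Hz = 16 Hz.
Distinct values: {12 Hz, 16 Hz, 18 Hz} → 3.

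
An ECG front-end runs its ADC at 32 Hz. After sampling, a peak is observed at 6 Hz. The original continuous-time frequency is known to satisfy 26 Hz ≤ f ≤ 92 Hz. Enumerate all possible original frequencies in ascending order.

26 Hz, 38 Hz, 58 Hz, 70 Hz, 90 Hz

Frequencies that alias to 6 Hz are k·fs ± 6 Hz for integer k ≥ 0.
k=0: 6 Hz.
k=1: 26 Hz, 38 Hz.
k=2: 58 Hz, 70 Hz.
k=3: 90 Hz, 102 Hz.
k=4: 122 Hz, 134 Hz.
Within [26 Hz, 92 Hz]: 26 Hz, 38 Hz, 58 Hz, 70 Hz, 90 Hz.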